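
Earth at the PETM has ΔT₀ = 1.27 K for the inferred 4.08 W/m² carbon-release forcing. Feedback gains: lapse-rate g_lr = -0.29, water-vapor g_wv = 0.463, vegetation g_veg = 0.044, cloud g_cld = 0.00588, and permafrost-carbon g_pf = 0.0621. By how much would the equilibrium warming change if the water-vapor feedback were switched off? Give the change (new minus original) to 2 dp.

Original: g = 0.28498, ΔT = 1.27/(1−0.28498) = 1.7762 K.
Without water-vapor: g' = -0.17802, ΔT' = 1.27/(1+0.17802) = 1.0781 K.
Change = 1.0781 − 1.7762 = -0.70 K.

-0.70 K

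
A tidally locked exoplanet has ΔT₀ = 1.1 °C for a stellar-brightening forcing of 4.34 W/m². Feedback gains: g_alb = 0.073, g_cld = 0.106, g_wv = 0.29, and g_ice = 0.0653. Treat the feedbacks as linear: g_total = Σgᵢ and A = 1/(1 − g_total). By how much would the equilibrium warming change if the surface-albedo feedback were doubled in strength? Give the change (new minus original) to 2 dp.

0.44 °C

Original: g = 0.5343, ΔT = 1.1/(1−0.5343) = 2.3620 °C.
With doubled surface-albedo: g' = 0.6073, ΔT' = 1.1/(1−0.6073) = 2.8011 °C.
Change = 2.8011 − 2.3620 = 0.44 °C.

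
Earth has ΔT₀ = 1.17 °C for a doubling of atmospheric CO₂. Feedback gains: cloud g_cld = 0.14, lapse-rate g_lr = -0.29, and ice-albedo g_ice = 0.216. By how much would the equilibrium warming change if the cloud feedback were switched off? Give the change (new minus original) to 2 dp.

-0.16 °C

Original: g = 0.066, ΔT = 1.17/(1−0.066) = 1.2527 °C.
Without cloud: g' = -0.074, ΔT' = 1.17/(1+0.074) = 1.0894 °C.
Change = 1.0894 − 1.2527 = -0.16 °C.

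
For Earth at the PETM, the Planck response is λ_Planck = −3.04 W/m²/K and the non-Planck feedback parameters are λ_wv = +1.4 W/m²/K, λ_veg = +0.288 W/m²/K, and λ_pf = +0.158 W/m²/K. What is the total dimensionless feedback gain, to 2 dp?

0.61

Convert to gains: g_wv = 1.4/3.04 = 0.4605; g_veg = 0.288/3.04 = 0.09474; g_pf = 0.158/3.04 = 0.05197.
Total gain g = 0.60721.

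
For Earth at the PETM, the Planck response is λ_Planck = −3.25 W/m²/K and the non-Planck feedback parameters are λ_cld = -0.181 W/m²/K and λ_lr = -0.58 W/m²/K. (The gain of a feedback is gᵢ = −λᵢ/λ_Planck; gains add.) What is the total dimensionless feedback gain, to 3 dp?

-0.234

Convert to gains: g_cld = -0.181/3.25 = -0.05569; g_lr = -0.58/3.25 = -0.1785.
Total gain g = -0.23419.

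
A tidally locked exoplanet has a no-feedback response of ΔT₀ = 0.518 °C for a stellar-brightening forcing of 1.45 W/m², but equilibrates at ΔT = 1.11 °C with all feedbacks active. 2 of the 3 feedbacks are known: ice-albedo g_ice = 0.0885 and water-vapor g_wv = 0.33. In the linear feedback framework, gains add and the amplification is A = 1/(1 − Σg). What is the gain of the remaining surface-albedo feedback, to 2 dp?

Amplification A = ΔT/ΔT₀ = 1.11/0.518 = 2.143.
Total gain g = 1 − 1/A = 1 − 1/2.143 = 0.5334.
Known gains sum to 0.0885 + 0.33 = 0.4185.
g_alb = 0.5334 − 0.4185 = 0.11.

0.11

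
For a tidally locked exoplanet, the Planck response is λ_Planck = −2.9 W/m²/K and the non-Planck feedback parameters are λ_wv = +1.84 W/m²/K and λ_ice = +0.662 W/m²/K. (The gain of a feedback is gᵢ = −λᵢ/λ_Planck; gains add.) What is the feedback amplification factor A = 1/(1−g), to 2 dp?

7.29

Convert to gains: g_wv = 1.84/2.9 = 0.6345; g_ice = 0.662/2.9 = 0.2283.
Total gain g = 0.8628.
A = 1/(1 − 0.8628) = 7.29.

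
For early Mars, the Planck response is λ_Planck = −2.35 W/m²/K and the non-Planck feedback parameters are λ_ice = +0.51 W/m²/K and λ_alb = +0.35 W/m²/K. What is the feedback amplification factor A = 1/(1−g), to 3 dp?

Convert to gains: g_ice = 0.51/2.35 = 0.217; g_alb = 0.35/2.35 = 0.1489.
Total gain g = 0.3659.
A = 1/(1 − 0.3659) = 1.577.

1.577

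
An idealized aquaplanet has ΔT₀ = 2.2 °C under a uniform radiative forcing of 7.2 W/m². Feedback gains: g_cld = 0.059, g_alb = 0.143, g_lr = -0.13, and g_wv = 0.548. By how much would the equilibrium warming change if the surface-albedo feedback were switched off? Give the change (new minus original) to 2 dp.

-1.58 °C

Original: g = 0.62, ΔT = 2.2/(1−0.62) = 5.7895 °C.
Without surface-albedo: g' = 0.477, ΔT' = 2.2/(1−0.477) = 4.2065 °C.
Change = 4.2065 − 5.7895 = -1.58 °C.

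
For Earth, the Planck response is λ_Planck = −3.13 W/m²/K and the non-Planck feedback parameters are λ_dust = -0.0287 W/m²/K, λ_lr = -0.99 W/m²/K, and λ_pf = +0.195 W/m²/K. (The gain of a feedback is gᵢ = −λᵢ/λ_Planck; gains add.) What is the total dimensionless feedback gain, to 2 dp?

-0.26

Convert to gains: g_dust = -0.0287/3.13 = -0.009169; g_lr = -0.99/3.13 = -0.3163; g_pf = 0.195/3.13 = 0.0623.
Total gain g = -0.263169.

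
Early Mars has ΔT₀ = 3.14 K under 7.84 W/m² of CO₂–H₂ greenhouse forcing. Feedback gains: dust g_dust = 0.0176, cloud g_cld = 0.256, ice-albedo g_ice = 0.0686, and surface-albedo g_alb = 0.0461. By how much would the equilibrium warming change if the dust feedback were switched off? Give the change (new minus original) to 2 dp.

-0.14 K

Original: g = 0.3883, ΔT = 3.14/(1−0.3883) = 5.1332 K.
Without dust: g' = 0.3707, ΔT' = 3.14/(1−0.3707) = 4.9897 K.
Change = 4.9897 − 5.1332 = -0.14 K.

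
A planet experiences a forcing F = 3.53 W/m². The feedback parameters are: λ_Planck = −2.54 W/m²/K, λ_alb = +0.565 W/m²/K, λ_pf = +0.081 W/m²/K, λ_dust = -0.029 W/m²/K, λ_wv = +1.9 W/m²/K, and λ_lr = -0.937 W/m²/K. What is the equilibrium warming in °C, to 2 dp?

Net feedback parameter λ = (−2.54) + (+0.565) + (+0.081) + (-0.029) + (+1.9) + (-0.937) = -0.96 W/m²/K.
ΔT = −F/λ = −3.53/(-0.96) = 3.68 °C.

3.68 °C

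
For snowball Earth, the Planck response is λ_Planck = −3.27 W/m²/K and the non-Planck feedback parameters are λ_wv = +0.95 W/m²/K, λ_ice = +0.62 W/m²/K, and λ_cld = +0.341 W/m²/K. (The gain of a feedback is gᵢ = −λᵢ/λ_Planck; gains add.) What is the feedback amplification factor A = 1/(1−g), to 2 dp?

2.41

Convert to gains: g_wv = 0.95/3.27 = 0.2905; g_ice = 0.62/3.27 = 0.1896; g_cld = 0.341/3.27 = 0.1043.
Total gain g = 0.5844.
A = 1/(1 − 0.5844) = 2.41.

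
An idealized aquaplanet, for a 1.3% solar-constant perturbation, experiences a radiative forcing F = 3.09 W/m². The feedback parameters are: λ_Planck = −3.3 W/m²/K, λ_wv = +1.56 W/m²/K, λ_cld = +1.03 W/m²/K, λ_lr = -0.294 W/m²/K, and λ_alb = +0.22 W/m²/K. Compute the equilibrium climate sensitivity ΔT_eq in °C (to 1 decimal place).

Net feedback parameter λ = (−3.3) + (+1.56) + (+1.03) + (-0.294) + (+0.22) = -0.784 W/m²/K.
ΔT = −F/λ = −3.09/(-0.784) = 3.9 °C.

3.9 °C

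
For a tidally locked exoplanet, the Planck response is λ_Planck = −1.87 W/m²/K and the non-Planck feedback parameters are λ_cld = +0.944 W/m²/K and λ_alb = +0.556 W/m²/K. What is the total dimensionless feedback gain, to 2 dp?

Convert to gains: g_cld = 0.944/1.87 = 0.5048; g_alb = 0.556/1.87 = 0.2973.
Total gain g = 0.8021.

0.80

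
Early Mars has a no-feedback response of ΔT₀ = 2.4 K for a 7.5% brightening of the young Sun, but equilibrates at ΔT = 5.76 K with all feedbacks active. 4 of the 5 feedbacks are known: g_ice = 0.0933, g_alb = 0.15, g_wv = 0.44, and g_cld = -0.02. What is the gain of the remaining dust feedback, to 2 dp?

-0.08

Amplification A = ΔT/ΔT₀ = 5.76/2.4 = 2.4.
Total gain g = 1 − 1/A = 1 − 1/2.4 = 0.5833.
Known gains sum to 0.0933 + 0.15 + 0.44 − 0.02 = 0.6633.
g_dust = 0.5833 − 0.6633 = -0.08.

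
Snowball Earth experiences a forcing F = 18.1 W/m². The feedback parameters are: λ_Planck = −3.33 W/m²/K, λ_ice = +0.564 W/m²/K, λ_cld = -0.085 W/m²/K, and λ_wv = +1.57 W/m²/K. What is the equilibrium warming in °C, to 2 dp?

Net feedback parameter λ = (−3.33) + (+0.564) + (-0.085) + (+1.57) = -1.281 W/m²/K.
ΔT = −F/λ = −18.1/(-1.281) = 14.13 °C.

14.13 °C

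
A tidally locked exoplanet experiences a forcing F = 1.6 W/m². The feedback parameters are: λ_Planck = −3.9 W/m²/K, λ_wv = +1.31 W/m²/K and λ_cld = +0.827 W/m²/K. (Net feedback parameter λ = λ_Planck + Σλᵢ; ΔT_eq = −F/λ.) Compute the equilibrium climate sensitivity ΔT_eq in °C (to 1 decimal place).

Net feedback parameter λ = (−3.9) + (+1.31) + (+0.827) = -1.763 W/m²/K.
ΔT = −F/λ = −1.6/(-1.763) = 0.9 °C.

0.9 °C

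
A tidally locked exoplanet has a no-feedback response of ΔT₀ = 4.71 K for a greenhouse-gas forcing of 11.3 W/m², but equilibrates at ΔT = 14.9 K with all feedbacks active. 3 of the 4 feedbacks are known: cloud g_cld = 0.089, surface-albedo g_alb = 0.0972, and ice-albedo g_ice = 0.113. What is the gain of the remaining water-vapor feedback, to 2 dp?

0.38

Amplification A = ΔT/ΔT₀ = 14.9/4.71 = 3.163.
Total gain g = 1 − 1/A = 1 − 1/3.163 = 0.6838.
Known gains sum to 0.089 + 0.0972 + 0.113 = 0.2992.
g_wv = 0.6838 − 0.2992 = 0.38.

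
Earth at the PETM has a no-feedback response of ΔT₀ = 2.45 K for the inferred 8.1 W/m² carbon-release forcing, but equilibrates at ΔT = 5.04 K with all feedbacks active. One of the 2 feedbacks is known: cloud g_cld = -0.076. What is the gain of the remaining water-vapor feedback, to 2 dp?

Amplification A = ΔT/ΔT₀ = 5.04/2.45 = 2.057.
Total gain g = 1 − 1/A = 1 − 1/2.057 = 0.5139.
The known gain is -0.076.
g_wv = 0.5139 + 0.076 = 0.59.

0.59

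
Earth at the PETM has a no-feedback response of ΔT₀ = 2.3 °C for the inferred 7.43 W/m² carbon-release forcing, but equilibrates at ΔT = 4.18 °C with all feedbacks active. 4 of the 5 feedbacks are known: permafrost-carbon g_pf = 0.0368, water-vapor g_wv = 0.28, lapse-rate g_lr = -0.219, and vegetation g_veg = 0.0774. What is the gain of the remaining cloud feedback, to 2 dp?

Amplification A = ΔT/ΔT₀ = 4.18/2.3 = 1.817.
Total gain g = 1 − 1/A = 1 − 1/1.817 = 0.4496.
Known gains sum to 0.0368 + 0.28 − 0.219 + 0.0774 = 0.1752.
g_cld = 0.4496 − 0.1752 = 0.27.

0.27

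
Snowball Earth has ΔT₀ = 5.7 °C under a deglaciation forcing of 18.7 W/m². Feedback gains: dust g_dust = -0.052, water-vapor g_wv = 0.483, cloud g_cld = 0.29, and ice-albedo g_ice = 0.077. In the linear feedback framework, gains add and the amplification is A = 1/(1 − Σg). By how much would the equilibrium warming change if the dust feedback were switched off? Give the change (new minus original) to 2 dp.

9.78 °C

Original: g = 0.798, ΔT = 5.7/(1−0.798) = 28.2178 °C.
Without dust: g' = 0.85, ΔT' = 5.7/(1−0.85) = 38.0000 °C.
Change = 38.0000 − 28.2178 = 9.78 °C.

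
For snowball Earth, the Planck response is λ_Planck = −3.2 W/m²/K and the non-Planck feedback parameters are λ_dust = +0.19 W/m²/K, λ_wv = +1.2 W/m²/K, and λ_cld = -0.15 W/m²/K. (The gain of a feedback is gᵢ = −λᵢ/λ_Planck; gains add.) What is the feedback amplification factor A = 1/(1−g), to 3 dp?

Convert to gains: g_dust = 0.19/3.2 = 0.05937; g_wv = 1.2/3.2 = 0.375; g_cld = -0.15/3.2 = -0.04687.
Total gain g = 0.3875.
A = 1/(1 − 0.3875) = 1.633.

1.633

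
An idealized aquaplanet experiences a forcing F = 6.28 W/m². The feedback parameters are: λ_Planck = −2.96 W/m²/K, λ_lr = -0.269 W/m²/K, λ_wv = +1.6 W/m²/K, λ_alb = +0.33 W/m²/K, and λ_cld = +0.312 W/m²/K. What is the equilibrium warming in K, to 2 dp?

6.36 K

Net feedback parameter λ = (−2.96) + (-0.269) + (+1.6) + (+0.33) + (+0.312) = -0.987 W/m²/K.
ΔT = −F/λ = −6.28/(-0.987) = 6.36 K.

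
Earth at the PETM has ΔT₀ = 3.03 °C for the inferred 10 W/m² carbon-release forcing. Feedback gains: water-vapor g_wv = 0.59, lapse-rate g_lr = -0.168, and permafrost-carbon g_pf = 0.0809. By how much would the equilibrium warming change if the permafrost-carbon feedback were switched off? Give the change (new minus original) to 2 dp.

Original: g = 0.5029, ΔT = 3.03/(1−0.5029) = 6.0954 °C.
Without permafrost-carbon: g' = 0.422, ΔT' = 3.03/(1−0.422) = 5.2422 °C.
Change = 5.2422 − 6.0954 = -0.85 °C.

-0.85 °C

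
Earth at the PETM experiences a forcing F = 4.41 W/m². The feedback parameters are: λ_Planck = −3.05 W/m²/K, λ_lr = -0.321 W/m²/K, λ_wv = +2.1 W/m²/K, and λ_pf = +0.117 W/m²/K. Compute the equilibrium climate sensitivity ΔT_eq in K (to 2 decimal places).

3.82 K

Net feedback parameter λ = (−3.05) + (-0.321) + (+2.1) + (+0.117) = -1.154 W/m²/K.
ΔT = −F/λ = −4.41/(-1.154) = 3.82 K.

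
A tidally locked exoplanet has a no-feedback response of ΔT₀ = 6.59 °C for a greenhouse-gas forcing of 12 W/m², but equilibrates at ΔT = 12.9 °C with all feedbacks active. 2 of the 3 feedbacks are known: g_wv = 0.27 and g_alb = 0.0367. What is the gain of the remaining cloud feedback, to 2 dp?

0.18

Amplification A = ΔT/ΔT₀ = 12.9/6.59 = 1.958.
Total gain g = 1 − 1/A = 1 − 1/1.958 = 0.4893.
Known gains sum to 0.27 + 0.0367 = 0.3067.
g_cld = 0.4893 − 0.3067 = 0.18.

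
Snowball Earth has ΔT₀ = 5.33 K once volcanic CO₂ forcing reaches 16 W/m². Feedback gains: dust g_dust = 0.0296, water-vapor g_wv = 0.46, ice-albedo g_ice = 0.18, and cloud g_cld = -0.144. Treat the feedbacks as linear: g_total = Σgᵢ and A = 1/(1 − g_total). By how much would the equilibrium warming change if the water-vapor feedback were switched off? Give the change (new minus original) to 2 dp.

-5.53 K

Original: g = 0.5256, ΔT = 5.33/(1−0.5256) = 11.2352 K.
Without water-vapor: g' = 0.0656, ΔT' = 5.33/(1−0.0656) = 5.7042 K.
Change = 5.7042 − 11.2352 = -5.53 K.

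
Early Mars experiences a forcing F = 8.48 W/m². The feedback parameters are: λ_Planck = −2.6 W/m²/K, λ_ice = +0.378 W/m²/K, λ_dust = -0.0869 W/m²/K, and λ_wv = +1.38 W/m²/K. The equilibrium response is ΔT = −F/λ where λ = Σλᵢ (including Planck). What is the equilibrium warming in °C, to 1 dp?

9.1 °C

Net feedback parameter λ = (−2.6) + (+0.378) + (-0.0869) + (+1.38) = -0.9289 W/m²/K.
ΔT = −F/λ = −8.48/(-0.9289) = 9.1 °C.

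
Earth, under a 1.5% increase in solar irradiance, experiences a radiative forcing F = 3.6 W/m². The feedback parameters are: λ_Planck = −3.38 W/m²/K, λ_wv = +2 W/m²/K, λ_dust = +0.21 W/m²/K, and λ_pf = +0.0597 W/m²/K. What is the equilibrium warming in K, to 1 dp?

3.2 K

Net feedback parameter λ = (−3.38) + (+2) + (+0.21) + (+0.0597) = -1.1103 W/m²/K.
ΔT = −F/λ = −3.6/(-1.1103) = 3.2 K.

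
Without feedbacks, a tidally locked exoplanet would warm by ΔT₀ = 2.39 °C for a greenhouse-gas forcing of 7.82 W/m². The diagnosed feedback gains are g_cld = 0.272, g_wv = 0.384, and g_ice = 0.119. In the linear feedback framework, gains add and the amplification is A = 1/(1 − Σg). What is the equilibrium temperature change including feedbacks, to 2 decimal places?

Total gain g = 0.272 + 0.384 + 0.119 = 0.775.
Amplification A = 1/(1 − 0.775) = 4.444.
ΔT = 2.39 × 4.444 = 10.62 °C.

10.62 °C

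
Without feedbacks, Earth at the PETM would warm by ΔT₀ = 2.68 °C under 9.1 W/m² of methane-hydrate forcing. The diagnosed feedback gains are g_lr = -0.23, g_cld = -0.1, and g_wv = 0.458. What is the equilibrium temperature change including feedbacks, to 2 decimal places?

Total gain g = -0.23 − 0.1 + 0.458 = 0.128.
Amplification A = 1/(1 − 0.128) = 1.147.
ΔT = 2.68 × 1.147 = 3.07 °C.

3.07 °C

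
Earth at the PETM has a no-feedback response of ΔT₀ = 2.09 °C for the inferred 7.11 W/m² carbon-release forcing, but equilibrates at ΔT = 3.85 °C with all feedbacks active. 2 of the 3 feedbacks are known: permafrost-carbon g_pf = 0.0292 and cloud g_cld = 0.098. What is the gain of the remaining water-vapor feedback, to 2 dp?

0.33

Amplification A = ΔT/ΔT₀ = 3.85/2.09 = 1.842.
Total gain g = 1 − 1/A = 1 − 1/1.842 = 0.4571.
Known gains sum to 0.0292 + 0.098 = 0.1272.
g_wv = 0.4571 − 0.1272 = 0.33.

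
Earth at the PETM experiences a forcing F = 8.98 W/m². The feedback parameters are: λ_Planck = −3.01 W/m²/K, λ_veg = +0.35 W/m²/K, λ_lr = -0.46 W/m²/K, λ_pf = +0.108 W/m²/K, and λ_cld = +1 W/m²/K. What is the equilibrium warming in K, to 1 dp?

4.5 K

Net feedback parameter λ = (−3.01) + (+0.35) + (-0.46) + (+0.108) + (+1) = -2.012 W/m²/K.
ΔT = −F/λ = −8.98/(-2.012) = 4.5 K.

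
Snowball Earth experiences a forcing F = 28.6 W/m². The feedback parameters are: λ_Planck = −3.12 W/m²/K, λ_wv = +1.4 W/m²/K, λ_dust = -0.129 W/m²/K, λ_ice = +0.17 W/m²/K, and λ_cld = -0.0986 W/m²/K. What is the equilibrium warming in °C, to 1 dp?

16.1 °C

Net feedback parameter λ = (−3.12) + (+1.4) + (-0.129) + (+0.17) + (-0.0986) = -1.7776 W/m²/K.
ΔT = −F/λ = −28.6/(-1.7776) = 16.1 °C.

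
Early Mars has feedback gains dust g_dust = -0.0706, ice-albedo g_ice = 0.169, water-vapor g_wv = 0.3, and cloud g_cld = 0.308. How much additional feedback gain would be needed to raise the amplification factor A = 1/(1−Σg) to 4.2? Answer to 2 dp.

Current total gain = 0.7064.
Target gain for A = 4.2: g* = 1 − 1/4.2 = 0.7619.
Additional gain needed = 0.7619 − 0.7064 = 0.06.

0.06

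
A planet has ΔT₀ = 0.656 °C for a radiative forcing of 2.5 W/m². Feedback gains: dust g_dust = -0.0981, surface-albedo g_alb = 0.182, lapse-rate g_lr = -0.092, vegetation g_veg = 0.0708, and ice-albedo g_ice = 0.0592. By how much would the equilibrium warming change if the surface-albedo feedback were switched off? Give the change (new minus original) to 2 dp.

Original: g = 0.1219, ΔT = 0.656/(1−0.1219) = 0.7471 °C.
Without surface-albedo: g' = -0.0601, ΔT' = 0.656/(1+0.0601) = 0.6188 °C.
Change = 0.6188 − 0.7471 = -0.13 °C.

-0.13 °C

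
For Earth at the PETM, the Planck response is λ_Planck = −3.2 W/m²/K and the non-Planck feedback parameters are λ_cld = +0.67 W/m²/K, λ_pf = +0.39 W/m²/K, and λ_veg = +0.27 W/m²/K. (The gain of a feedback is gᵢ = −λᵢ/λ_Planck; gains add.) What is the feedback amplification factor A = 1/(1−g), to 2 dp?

Convert to gains: g_cld = 0.67/3.2 = 0.2094; g_pf = 0.39/3.2 = 0.1219; g_veg = 0.27/3.2 = 0.08438.
Total gain g = 0.41568.
A = 1/(1 − 0.41568) = 1.71.

1.71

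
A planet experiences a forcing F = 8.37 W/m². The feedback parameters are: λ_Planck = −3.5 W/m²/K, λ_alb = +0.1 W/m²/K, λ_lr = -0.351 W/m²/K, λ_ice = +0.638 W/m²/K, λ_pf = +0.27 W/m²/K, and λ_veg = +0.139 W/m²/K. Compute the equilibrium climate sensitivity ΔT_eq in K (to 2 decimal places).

Net feedback parameter λ = (−3.5) + (+0.1) + (-0.351) + (+0.638) + (+0.27) + (+0.139) = -2.704 W/m²/K.
ΔT = −F/λ = −8.37/(-2.704) = 3.10 K.

3.10 K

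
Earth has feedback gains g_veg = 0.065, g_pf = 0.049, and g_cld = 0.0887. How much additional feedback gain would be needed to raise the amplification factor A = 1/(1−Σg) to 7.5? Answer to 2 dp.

0.66

Current total gain = 0.2027.
Target gain for A = 7.5: g* = 1 − 1/7.5 = 0.8667.
Additional gain needed = 0.8667 − 0.2027 = 0.66.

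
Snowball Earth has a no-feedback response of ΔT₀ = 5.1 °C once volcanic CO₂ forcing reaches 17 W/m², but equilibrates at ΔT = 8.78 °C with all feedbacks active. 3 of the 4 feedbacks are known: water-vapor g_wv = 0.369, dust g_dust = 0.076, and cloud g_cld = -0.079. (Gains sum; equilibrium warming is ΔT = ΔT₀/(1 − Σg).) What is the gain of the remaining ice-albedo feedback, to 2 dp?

0.05

Amplification A = ΔT/ΔT₀ = 8.78/5.1 = 1.722.
Total gain g = 1 − 1/A = 1 − 1/1.722 = 0.4193.
Known gains sum to 0.369 + 0.076 − 0.079 = 0.366.
g_ice = 0.4193 − 0.366 = 0.05.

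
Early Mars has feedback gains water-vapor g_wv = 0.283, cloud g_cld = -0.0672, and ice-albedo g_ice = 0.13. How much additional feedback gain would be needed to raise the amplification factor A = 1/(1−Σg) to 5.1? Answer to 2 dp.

Current total gain = 0.3458.
Target gain for A = 5.1: g* = 1 − 1/5.1 = 0.8039.
Additional gain needed = 0.8039 − 0.3458 = 0.46.

0.46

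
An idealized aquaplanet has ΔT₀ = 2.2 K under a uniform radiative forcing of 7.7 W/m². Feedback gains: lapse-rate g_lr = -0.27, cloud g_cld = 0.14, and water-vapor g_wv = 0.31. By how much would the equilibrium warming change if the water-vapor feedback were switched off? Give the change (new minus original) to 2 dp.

Original: g = 0.18, ΔT = 2.2/(1−0.18) = 2.6829 K.
Without water-vapor: g' = -0.13, ΔT' = 2.2/(1+0.13) = 1.9469 K.
Change = 1.9469 − 2.6829 = -0.74 K.

-0.74 K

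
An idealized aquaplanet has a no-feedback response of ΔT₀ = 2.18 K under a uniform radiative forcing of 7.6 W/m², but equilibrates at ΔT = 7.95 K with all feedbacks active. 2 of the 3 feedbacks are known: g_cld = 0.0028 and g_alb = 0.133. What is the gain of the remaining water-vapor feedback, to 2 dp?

Amplification A = ΔT/ΔT₀ = 7.95/2.18 = 3.647.
Total gain g = 1 − 1/A = 1 − 1/3.647 = 0.7258.
Known gains sum to 0.0028 + 0.133 = 0.1358.
g_wv = 0.7258 − 0.1358 = 0.59.

0.59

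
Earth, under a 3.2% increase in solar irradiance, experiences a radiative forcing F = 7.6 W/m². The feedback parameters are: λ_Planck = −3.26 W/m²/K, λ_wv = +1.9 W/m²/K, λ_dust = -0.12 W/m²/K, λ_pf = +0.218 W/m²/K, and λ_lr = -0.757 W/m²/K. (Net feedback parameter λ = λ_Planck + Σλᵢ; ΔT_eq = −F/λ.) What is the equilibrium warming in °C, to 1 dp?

3.8 °C

Net feedback parameter λ = (−3.26) + (+1.9) + (-0.12) + (+0.218) + (-0.757) = -2.019 W/m²/K.
ΔT = −F/λ = −7.6/(-2.019) = 3.8 °C.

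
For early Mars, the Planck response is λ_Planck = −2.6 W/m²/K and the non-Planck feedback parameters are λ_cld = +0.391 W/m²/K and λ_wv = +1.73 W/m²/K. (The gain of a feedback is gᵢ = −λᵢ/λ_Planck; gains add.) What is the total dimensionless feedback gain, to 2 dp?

0.82

Convert to gains: g_cld = 0.391/2.6 = 0.1504; g_wv = 1.73/2.6 = 0.6654.
Total gain g = 0.8158.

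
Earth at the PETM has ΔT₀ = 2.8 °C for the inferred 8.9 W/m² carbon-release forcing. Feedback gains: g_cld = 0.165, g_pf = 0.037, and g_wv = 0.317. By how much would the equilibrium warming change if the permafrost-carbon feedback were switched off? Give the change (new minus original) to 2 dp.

-0.42 °C

Original: g = 0.519, ΔT = 2.8/(1−0.519) = 5.8212 °C.
Without permafrost-carbon: g' = 0.482, ΔT' = 2.8/(1−0.482) = 5.4054 °C.
Change = 5.4054 − 5.8212 = -0.42 °C.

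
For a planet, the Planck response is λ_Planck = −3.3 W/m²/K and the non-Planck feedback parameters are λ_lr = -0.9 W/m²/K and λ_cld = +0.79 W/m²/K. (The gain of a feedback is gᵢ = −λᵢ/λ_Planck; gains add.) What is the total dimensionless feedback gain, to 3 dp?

Convert to gains: g_lr = -0.9/3.3 = -0.2727; g_cld = 0.79/3.3 = 0.2394.
Total gain g = -0.0333.

-0.033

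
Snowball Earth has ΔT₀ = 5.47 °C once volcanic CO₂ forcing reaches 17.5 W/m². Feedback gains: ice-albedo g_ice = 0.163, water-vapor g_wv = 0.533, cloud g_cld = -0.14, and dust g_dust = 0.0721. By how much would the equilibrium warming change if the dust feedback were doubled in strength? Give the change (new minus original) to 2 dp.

3.54 °C

Original: g = 0.6281, ΔT = 5.47/(1−0.6281) = 14.7083 °C.
With doubled dust: g' = 0.7002, ΔT' = 5.47/(1−0.7002) = 18.2455 °C.
Change = 18.2455 − 14.7083 = 3.54 °C.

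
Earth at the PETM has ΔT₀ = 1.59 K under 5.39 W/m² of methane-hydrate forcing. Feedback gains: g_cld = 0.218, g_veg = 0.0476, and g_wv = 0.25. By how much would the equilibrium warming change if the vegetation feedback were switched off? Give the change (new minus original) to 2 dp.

Original: g = 0.5156, ΔT = 1.59/(1−0.5156) = 3.2824 K.
Without vegetation: g' = 0.468, ΔT' = 1.59/(1−0.468) = 2.9887 K.
Change = 2.9887 − 3.2824 = -0.29 K.

-0.29 K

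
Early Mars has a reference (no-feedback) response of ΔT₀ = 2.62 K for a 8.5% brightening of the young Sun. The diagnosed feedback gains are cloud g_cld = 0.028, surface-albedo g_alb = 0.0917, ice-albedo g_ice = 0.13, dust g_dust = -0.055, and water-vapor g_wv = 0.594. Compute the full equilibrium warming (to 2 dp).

12.40 K

Total gain g = 0.028 + 0.0917 + 0.13 − 0.055 + 0.594 = 0.7887.
Amplification A = 1/(1 − 0.7887) = 4.733.
ΔT = 2.62 × 4.733 = 12.40 K.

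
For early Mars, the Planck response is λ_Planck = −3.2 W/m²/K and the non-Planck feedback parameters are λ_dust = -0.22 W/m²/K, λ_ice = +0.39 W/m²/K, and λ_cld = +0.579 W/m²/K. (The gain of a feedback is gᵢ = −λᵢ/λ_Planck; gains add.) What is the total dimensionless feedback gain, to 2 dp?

0.23

Convert to gains: g_dust = -0.22/3.2 = -0.06875; g_ice = 0.39/3.2 = 0.1219; g_cld = 0.579/3.2 = 0.1809.
Total gain g = 0.23405.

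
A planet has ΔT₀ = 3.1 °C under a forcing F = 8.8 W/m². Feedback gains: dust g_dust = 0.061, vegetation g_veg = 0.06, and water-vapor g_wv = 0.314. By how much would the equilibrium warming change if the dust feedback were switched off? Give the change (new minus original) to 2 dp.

Original: g = 0.435, ΔT = 3.1/(1−0.435) = 5.4867 °C.
Without dust: g' = 0.374, ΔT' = 3.1/(1−0.374) = 4.9521 °C.
Change = 4.9521 − 5.4867 = -0.53 °C.

-0.53 °C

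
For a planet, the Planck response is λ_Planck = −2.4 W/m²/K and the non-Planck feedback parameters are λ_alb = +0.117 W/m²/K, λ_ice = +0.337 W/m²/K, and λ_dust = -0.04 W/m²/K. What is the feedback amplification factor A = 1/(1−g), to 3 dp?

Convert to gains: g_alb = 0.117/2.4 = 0.04875; g_ice = 0.337/2.4 = 0.1404; g_dust = -0.04/2.4 = -0.01667.
Total gain g = 0.17248.
A = 1/(1 − 0.17248) = 1.208.

1.208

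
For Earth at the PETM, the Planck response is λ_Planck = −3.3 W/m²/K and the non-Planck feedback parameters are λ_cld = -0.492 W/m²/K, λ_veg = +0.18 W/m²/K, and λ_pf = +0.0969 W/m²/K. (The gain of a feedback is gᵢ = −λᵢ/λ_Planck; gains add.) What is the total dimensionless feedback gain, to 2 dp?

-0.07

Convert to gains: g_cld = -0.492/3.3 = -0.1491; g_veg = 0.18/3.3 = 0.05455; g_pf = 0.0969/3.3 = 0.02936.
Total gain g = -0.06519.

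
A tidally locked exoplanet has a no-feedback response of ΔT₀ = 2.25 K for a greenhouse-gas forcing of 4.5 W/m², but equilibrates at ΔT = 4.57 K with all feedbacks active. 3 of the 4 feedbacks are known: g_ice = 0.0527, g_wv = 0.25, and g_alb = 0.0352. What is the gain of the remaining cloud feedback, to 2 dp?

0.17

Amplification A = ΔT/ΔT₀ = 4.57/2.25 = 2.031.
Total gain g = 1 − 1/A = 1 − 1/2.031 = 0.5076.
Known gains sum to 0.0527 + 0.25 + 0.0352 = 0.3379.
g_cld = 0.5076 − 0.3379 = 0.17.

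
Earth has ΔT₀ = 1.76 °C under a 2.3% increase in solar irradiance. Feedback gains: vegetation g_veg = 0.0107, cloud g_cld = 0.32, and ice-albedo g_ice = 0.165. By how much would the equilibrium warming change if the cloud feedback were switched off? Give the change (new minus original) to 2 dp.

Original: g = 0.4957, ΔT = 1.76/(1−0.4957) = 3.4900 °C.
Without cloud: g' = 0.1757, ΔT' = 1.76/(1−0.1757) = 2.1351 °C.
Change = 2.1351 − 3.4900 = -1.35 °C.

-1.35 °C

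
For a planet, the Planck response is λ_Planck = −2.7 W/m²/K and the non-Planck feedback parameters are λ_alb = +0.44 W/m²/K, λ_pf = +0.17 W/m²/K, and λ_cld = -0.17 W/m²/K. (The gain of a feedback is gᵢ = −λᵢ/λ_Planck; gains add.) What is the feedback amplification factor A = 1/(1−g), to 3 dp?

1.195

Convert to gains: g_alb = 0.44/2.7 = 0.163; g_pf = 0.17/2.7 = 0.06296; g_cld = -0.17/2.7 = -0.06296.
Total gain g = 0.163.
A = 1/(1 − 0.163) = 1.195.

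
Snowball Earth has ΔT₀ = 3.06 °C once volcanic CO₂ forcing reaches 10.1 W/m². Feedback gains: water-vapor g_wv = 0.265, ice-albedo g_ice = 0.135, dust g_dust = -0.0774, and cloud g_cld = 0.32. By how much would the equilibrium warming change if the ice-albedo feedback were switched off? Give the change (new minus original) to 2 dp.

Original: g = 0.6426, ΔT = 3.06/(1−0.6426) = 8.5618 °C.
Without ice-albedo: g' = 0.5076, ΔT' = 3.06/(1−0.5076) = 6.2145 °C.
Change = 6.2145 − 8.5618 = -2.35 °C.

-2.35 °C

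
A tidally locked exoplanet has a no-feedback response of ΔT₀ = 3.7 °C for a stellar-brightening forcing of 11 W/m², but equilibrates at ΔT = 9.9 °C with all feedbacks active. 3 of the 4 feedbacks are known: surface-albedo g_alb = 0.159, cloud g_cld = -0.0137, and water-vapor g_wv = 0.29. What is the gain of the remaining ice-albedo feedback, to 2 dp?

0.19

Amplification A = ΔT/ΔT₀ = 9.9/3.7 = 2.676.
Total gain g = 1 − 1/A = 1 − 1/2.676 = 0.6263.
Known gains sum to 0.159 − 0.0137 + 0.29 = 0.4353.
g_ice = 0.6263 − 0.4353 = 0.19.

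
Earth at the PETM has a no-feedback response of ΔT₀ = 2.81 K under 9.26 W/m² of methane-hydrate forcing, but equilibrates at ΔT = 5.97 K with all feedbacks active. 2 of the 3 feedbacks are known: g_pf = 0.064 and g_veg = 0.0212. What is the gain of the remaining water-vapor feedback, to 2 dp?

0.44

Amplification A = ΔT/ΔT₀ = 5.97/2.81 = 2.125.
Total gain g = 1 − 1/A = 1 − 1/2.125 = 0.5294.
Known gains sum to 0.064 + 0.0212 = 0.0852.
g_wv = 0.5294 − 0.0852 = 0.44.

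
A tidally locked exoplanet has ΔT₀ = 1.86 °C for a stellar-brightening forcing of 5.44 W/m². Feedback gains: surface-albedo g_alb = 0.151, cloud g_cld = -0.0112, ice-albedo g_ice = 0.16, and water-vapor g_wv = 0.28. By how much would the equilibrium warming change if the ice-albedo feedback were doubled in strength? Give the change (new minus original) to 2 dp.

Original: g = 0.5798, ΔT = 1.86/(1−0.5798) = 4.4265 °C.
With doubled ice-albedo: g' = 0.7398, ΔT' = 1.86/(1−0.7398) = 7.1483 °C.
Change = 7.1483 − 4.4265 = 2.72 °C.

2.72 °C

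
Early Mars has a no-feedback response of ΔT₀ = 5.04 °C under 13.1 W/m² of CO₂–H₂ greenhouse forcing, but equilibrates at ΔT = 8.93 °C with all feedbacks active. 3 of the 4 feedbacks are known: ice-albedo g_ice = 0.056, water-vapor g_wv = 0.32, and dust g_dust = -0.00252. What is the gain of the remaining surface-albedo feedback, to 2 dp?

Amplification A = ΔT/ΔT₀ = 8.93/5.04 = 1.772.
Total gain g = 1 − 1/A = 1 − 1/1.772 = 0.4357.
Known gains sum to 0.056 + 0.32 − 0.00252 = 0.37348.
g_alb = 0.4357 − 0.37348 = 0.06.

0.06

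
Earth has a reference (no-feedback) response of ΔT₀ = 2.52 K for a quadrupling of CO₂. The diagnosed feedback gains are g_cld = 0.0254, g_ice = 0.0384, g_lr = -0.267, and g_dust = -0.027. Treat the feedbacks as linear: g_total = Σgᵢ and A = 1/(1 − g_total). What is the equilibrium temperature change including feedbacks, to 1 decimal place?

2.0 K

Total gain g = 0.0254 + 0.0384 − 0.267 − 0.027 = -0.2302.
Amplification A = 1/(1 + 0.2302) = 0.8129.
ΔT = 2.52 × 0.8129 = 2.0 K.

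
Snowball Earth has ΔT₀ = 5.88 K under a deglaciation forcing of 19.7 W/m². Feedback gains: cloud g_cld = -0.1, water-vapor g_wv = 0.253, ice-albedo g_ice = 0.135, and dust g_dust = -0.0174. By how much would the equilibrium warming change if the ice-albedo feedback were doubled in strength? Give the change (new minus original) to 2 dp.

1.83 K

Original: g = 0.2706, ΔT = 5.88/(1−0.2706) = 8.0614 K.
With doubled ice-albedo: g' = 0.4056, ΔT' = 5.88/(1−0.4056) = 9.8923 K.
Change = 9.8923 − 8.0614 = 1.83 K.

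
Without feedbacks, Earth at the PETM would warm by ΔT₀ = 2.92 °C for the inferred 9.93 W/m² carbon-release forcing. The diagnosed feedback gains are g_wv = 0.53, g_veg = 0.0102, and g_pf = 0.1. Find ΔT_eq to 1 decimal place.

8.1 °C

Total gain g = 0.53 + 0.0102 + 0.1 = 0.6402.
Amplification A = 1/(1 − 0.6402) = 2.779.
ΔT = 2.92 × 2.779 = 8.1 °C.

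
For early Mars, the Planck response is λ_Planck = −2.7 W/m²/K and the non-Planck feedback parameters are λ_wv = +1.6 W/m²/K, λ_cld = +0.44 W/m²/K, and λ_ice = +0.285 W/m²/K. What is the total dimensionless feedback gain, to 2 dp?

0.86

Convert to gains: g_wv = 1.6/2.7 = 0.5926; g_cld = 0.44/2.7 = 0.163; g_ice = 0.285/2.7 = 0.1056.
Total gain g = 0.8612.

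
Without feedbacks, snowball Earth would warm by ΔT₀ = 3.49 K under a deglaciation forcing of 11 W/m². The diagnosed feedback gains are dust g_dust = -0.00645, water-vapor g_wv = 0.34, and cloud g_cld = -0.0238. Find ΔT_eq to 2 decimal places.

5.06 K

Total gain g = -0.00645 + 0.34 − 0.0238 = 0.30975.
Amplification A = 1/(1 − 0.30975) = 1.449.
ΔT = 3.49 × 1.449 = 5.06 K.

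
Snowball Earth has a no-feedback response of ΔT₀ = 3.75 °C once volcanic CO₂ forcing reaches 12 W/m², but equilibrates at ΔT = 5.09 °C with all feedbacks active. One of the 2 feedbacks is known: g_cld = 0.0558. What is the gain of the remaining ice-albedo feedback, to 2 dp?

Amplification A = ΔT/ΔT₀ = 5.09/3.75 = 1.357.
Total gain g = 1 − 1/A = 1 − 1/1.357 = 0.2631.
The known gain is 0.0558.
g_ice = 0.2631 − 0.0558 = 0.21.

0.21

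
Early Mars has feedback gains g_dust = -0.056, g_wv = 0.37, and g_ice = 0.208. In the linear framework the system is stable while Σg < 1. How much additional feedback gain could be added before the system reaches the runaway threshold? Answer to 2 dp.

0.48

Current total gain = -0.056 + 0.37 + 0.208 = 0.522.
Margin to runaway = 1 − 0.522 = 0.48.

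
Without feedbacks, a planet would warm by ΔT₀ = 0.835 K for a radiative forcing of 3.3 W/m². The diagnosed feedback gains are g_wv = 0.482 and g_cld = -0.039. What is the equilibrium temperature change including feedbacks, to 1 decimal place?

Total gain g = 0.482 − 0.039 = 0.443.
Amplification A = 1/(1 − 0.443) = 1.795.
ΔT = 0.835 × 1.795 = 1.5 K.

1.5 K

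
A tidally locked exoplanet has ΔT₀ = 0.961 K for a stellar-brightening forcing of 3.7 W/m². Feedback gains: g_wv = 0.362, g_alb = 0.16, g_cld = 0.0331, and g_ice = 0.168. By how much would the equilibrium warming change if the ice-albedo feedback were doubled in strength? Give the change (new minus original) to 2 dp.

Original: g = 0.7231, ΔT = 0.961/(1−0.7231) = 3.4706 K.
With doubled ice-albedo: g' = 0.8911, ΔT' = 0.961/(1−0.8911) = 8.8246 K.
Change = 8.8246 − 3.4706 = 5.35 K.

5.35 K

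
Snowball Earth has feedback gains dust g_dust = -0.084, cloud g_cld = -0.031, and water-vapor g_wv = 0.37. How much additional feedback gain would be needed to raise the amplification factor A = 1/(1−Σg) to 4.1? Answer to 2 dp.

Current total gain = 0.255.
Target gain for A = 4.1: g* = 1 − 1/4.1 = 0.7561.
Additional gain needed = 0.7561 − 0.255 = 0.50.

0.50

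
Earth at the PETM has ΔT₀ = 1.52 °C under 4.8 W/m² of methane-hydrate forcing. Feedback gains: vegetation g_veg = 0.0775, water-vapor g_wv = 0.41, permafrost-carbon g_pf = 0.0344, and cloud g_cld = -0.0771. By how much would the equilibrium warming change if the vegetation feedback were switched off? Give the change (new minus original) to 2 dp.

-0.34 °C

Original: g = 0.4448, ΔT = 1.52/(1−0.4448) = 2.7378 °C.
Without vegetation: g' = 0.3673, ΔT' = 1.52/(1−0.3673) = 2.4024 °C.
Change = 2.4024 − 2.7378 = -0.34 °C.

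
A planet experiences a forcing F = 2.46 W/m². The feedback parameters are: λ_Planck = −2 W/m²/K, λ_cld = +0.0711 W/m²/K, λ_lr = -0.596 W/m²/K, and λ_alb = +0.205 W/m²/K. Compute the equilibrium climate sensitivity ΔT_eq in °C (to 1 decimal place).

1.1 °C

Net feedback parameter λ = (−2) + (+0.0711) + (-0.596) + (+0.205) = -2.3199 W/m²/K.
ΔT = −F/λ = −2.46/(-2.3199) = 1.1 °C.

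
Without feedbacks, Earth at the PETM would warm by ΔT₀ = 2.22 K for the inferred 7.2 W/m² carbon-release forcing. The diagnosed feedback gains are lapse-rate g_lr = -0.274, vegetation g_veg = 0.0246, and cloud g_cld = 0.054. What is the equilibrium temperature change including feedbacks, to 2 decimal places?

1.86 K

Total gain g = -0.274 + 0.0246 + 0.054 = -0.1954.
Amplification A = 1/(1 + 0.1954) = 0.8365.
ΔT = 2.22 × 0.8365 = 1.86 K.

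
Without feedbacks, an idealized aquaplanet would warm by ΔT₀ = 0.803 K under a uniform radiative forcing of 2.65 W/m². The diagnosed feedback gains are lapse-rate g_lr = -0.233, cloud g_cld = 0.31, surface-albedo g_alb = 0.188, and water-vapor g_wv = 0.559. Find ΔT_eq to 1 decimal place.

Total gain g = -0.233 + 0.31 + 0.188 + 0.559 = 0.824.
Amplification A = 1/(1 − 0.824) = 5.682.
ΔT = 0.803 × 5.682 = 4.6 K.

4.6 K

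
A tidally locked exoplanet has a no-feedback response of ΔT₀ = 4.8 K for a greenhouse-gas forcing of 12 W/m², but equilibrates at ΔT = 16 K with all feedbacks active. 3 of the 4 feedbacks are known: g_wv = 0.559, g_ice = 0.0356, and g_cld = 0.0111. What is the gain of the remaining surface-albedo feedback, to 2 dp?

Amplification A = ΔT/ΔT₀ = 16/4.8 = 3.333.
Total gain g = 1 − 1/A = 1 − 1/3.333 = 0.7.
Known gains sum to 0.559 + 0.0356 + 0.0111 = 0.6057.
g_alb = 0.7 − 0.6057 = 0.09.

0.09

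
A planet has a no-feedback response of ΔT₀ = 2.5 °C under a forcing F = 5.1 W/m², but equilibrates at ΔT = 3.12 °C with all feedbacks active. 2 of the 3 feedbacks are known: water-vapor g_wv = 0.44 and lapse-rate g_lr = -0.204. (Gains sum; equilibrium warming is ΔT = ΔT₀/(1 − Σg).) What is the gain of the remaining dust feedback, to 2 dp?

Amplification A = ΔT/ΔT₀ = 3.12/2.5 = 1.248.
Total gain g = 1 − 1/A = 1 − 1/1.248 = 0.1987.
Known gains sum to 0.44 − 0.204 = 0.236.
g_dust = 0.1987 − 0.236 = -0.04.

-0.04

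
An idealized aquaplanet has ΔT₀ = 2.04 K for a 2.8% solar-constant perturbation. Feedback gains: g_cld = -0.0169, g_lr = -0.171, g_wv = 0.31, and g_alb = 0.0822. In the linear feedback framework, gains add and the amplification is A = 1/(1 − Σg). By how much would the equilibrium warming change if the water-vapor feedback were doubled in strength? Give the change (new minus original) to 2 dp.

Original: g = 0.2043, ΔT = 2.04/(1−0.2043) = 2.5638 K.
With doubled water-vapor: g' = 0.5143, ΔT' = 2.04/(1−0.5143) = 4.2001 K.
Change = 4.2001 − 2.5638 = 1.64 K.

1.64 K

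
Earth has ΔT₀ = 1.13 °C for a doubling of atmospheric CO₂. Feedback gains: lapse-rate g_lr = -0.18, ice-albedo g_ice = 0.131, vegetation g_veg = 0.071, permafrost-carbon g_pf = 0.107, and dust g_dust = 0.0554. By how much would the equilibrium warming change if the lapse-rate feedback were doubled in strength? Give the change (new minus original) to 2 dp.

Original: g = 0.1844, ΔT = 1.13/(1−0.1844) = 1.3855 °C.
With doubled lapse-rate: g' = 0.0044, ΔT' = 1.13/(1−0.0044) = 1.1350 °C.
Change = 1.1350 − 1.3855 = -0.25 °C.

-0.25 °C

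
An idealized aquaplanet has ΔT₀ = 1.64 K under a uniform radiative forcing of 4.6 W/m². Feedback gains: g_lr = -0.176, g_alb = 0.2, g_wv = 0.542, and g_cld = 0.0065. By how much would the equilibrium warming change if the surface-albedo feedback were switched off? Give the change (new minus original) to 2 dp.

Original: g = 0.5725, ΔT = 1.64/(1−0.5725) = 3.8363 K.
Without surface-albedo: g' = 0.3725, ΔT' = 1.64/(1−0.3725) = 2.6135 K.
Change = 2.6135 − 3.8363 = -1.22 K.

-1.22 K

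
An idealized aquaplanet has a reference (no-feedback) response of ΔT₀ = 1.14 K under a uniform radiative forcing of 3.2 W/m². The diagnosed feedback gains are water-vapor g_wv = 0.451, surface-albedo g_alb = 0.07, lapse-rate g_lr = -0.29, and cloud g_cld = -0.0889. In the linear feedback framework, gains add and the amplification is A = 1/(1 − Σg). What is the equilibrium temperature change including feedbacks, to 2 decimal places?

Total gain g = 0.451 + 0.07 − 0.29 − 0.0889 = 0.1421.
Amplification A = 1/(1 − 0.1421) = 1.166.
ΔT = 1.14 × 1.166 = 1.33 K.

1.33 K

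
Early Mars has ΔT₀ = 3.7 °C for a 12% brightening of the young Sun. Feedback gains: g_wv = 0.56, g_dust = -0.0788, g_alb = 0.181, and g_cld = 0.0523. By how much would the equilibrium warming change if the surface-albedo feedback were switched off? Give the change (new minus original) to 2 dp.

-5.03 °C

Original: g = 0.7145, ΔT = 3.7/(1−0.7145) = 12.9597 °C.
Without surface-albedo: g' = 0.5335, ΔT' = 3.7/(1−0.5335) = 7.9314 °C.
Change = 7.9314 − 12.9597 = -5.03 °C.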